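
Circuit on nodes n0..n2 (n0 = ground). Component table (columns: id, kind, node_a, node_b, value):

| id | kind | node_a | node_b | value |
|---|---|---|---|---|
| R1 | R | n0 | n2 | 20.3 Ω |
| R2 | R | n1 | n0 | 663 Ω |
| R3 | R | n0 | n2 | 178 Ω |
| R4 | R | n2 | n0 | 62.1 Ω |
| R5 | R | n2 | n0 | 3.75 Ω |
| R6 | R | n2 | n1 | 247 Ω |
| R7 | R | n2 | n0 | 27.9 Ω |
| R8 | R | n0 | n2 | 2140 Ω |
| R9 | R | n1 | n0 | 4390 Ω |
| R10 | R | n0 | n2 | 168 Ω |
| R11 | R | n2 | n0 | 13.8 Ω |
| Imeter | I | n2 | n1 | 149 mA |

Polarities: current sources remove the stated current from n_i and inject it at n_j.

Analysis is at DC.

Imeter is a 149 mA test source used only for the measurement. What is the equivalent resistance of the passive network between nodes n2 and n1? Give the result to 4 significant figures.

R_eq = 173.1 Ω

MNA unknowns: 2 node voltages V₁..V_2
R1: Y=0.04926 on G[0,2]
R2: Y=0.001508 on G[1,0]
R3: Y=0.005618 on G[0,2]
R4: Y=0.01610 on G[2,0]
R5: Y=0.2667 on G[2,0]
R6: Y=0.004049 on G[2,1]
R7: Y=0.03584 on G[2,0]
R8: Y=0.0004673 on G[0,2]
R9: Y=0.0002278 on G[1,0]
R10: Y=0.005952 on G[0,2]
R11: Y=0.07246 on G[2,0]
Imeter: z[2]−=0.149, z[1]+=0.149
solve → V1=25.69, V2=-0.09859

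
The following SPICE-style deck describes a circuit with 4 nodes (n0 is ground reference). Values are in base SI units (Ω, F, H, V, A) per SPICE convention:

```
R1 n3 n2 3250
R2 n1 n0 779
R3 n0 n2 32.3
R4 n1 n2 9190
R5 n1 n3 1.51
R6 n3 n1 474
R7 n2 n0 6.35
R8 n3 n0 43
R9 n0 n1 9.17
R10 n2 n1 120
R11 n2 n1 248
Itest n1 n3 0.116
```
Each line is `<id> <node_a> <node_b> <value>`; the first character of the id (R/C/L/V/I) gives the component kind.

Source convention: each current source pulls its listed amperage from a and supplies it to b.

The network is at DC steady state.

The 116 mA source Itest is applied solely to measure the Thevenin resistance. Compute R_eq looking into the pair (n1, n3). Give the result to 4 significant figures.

R_eq = 1.462 Ω

Apply KCL at each of the 3 non-ground nodes and solve the resulting linear system.
Node n1: branches {R2, R4, R5, R6, R9, R10, R11, Itest} → V_1 = -0.02743
Node n2: branches {R1, R3, R4, R7, R10, R11} → V_2 = -0.001483
Node n3: branches {R1, R5, R6, R8, Itest} → V_3 = 0.1421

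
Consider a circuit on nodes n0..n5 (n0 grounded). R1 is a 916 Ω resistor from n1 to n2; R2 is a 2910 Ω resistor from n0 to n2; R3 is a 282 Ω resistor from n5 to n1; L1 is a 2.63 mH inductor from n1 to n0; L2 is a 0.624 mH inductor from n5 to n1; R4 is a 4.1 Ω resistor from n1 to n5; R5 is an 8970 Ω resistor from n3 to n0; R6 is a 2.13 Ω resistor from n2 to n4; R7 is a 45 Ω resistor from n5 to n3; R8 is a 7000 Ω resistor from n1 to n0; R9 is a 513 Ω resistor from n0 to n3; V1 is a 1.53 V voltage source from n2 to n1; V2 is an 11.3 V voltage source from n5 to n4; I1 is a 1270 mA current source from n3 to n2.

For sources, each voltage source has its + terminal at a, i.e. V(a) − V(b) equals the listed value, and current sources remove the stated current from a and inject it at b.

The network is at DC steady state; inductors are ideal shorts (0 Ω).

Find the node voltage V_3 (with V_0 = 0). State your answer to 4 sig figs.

Element admittances at DC:
  Y(R1) = 0.001092 S between n1,n2
  Y(R2) = 0.0003436 S between n0,n2
  Y(R3) = 0.003546 S between n5,n1
  L1: short n1↔n0 (DC inductor)
  L2: short n5↔n1 (DC inductor)
  Y(R4) = 0.2439 S between n1,n5
  Y(R5) = 0.0001115 S between n3,n0
  Y(R6) = 0.4695 S between n2,n4
  Y(R7) = 0.02222 S between n5,n3
  Y(R8) = 0.0001429 S between n1,n0
  Y(R9) = 0.001949 S between n0,n3
  V1: constraint V(n2)−V(n1) = 1.53
  V2: constraint V(n5)−V(n4) = 11.3
  I1: injects 1.27 A into n2 (from n3)
Assemble and solve the 9×9 MNA system:
  V(n1)=0.000  V(n2)=1.530  V(n3)=-52.30  V(n4)=-11.30  V(n5)=0.000
  i(L1)=0.1073  i(L2)=4.861  i(V1)=-4.756  i(V2)=-6.023

-52.30 V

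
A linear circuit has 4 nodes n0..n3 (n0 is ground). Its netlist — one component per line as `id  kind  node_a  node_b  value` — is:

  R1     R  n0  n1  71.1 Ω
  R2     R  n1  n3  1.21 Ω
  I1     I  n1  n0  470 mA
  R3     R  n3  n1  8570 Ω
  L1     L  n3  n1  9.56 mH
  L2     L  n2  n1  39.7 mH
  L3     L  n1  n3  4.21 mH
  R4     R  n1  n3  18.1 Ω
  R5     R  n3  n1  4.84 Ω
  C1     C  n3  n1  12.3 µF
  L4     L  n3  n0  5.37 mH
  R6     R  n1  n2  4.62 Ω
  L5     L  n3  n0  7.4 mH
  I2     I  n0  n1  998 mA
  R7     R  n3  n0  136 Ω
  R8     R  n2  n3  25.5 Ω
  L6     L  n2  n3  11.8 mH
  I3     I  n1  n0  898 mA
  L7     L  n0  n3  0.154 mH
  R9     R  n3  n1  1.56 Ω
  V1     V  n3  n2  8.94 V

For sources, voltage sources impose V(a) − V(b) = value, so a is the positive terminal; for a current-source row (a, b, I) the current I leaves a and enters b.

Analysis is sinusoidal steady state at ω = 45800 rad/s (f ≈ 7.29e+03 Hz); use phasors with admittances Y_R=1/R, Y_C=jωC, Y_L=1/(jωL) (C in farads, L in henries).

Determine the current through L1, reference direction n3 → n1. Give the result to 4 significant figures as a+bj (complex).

Apply KCL at each of the 3 non-ground nodes and solve the resulting linear system.
Node n1: branches {R1, R2, I1, R3, L1, L2, L3, R4, R5, C1, R6, I2, I3, R9} → V_1 = -1.388-2.015j
Node n2: branches {L2, R6, R8, L6, V1} → V_2 = -9.246-2.340j
Node n3: branches {R2, R3, L1, L3, R4, R5, C1, L4, L5, R7, R8, L6, L7, R9, V1} → V_3 = -0.3061-2.340j
Source currents: i(V1)=-2.052-0.04964j

-0.0007440-0.002470j A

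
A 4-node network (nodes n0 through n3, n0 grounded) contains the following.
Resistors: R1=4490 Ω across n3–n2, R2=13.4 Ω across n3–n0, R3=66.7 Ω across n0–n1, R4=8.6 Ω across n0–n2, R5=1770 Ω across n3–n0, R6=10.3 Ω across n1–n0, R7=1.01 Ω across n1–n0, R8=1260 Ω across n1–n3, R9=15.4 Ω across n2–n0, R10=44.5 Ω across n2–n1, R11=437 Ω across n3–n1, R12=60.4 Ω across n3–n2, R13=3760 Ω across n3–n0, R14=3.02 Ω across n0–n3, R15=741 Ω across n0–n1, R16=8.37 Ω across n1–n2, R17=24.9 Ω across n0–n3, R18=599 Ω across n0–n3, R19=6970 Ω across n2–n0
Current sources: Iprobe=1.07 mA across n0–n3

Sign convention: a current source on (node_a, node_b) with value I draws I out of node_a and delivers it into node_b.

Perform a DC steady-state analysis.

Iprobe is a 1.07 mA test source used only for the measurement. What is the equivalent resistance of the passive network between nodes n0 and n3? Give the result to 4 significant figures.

R_eq = 2.140 Ω

Element admittances at DC:
  Y(R1) = 0.0002227 S between n3,n2
  Y(R2) = 0.07463 S between n3,n0
  Y(R3) = 0.01499 S between n0,n1
  Y(R4) = 0.1163 S between n0,n2
  Y(R5) = 0.0005650 S between n3,n0
  Y(R6) = 0.09709 S between n1,n0
  Y(R7) = 0.9901 S between n1,n0
  Y(R8) = 0.0007937 S between n1,n3
  Y(R9) = 0.06494 S between n2,n0
  Y(R10) = 0.02247 S between n2,n1
  Y(R11) = 0.002288 S between n3,n1
  Y(R12) = 0.01656 S between n3,n2
  Y(R13) = 0.0002660 S between n3,n0
  Y(R14) = 0.3311 S between n0,n3
  Y(R15) = 0.001350 S between n0,n1
  Y(R16) = 0.1195 S between n1,n2
  Y(R17) = 0.04016 S between n0,n3
  Y(R18) = 0.001669 S between n0,n3
  Y(R19) = 0.0001435 S between n2,n0
  Iprobe: injects 0.00107 A into n3 (from n0)
Assemble and solve the 3×3 MNA system:
  V(n1)=1.941e-05  V(n2)=0.0001211  V(n3)=0.002289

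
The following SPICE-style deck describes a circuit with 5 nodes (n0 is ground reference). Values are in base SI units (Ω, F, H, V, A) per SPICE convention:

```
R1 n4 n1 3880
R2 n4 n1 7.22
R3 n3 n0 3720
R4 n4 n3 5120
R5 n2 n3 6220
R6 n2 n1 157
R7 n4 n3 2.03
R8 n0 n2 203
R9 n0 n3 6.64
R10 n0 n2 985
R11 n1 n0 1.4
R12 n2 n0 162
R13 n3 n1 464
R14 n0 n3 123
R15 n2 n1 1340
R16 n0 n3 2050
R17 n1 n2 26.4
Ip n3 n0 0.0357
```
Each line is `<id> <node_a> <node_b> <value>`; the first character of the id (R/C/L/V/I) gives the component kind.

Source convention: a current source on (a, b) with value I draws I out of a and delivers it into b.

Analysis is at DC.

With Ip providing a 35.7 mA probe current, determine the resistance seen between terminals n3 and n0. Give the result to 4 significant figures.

MNA unknowns: 4 node voltages V₁..V_4
R1: Y=0.0002577 on G[4,1]
R2: Y=0.1385 on G[4,1]
R3: Y=0.0002688 on G[3,0]
R4: Y=0.0001953 on G[4,3]
R5: Y=0.0001608 on G[2,3]
R6: Y=0.006369 on G[2,1]
R7: Y=0.4926 on G[4,3]
R8: Y=0.004926 on G[0,2]
R9: Y=0.1506 on G[0,3]
R10: Y=0.001015 on G[0,2]
R11: Y=0.7143 on G[1,0]
R12: Y=0.006173 on G[2,0]
R13: Y=0.002155 on G[3,1]
R14: Y=0.008130 on G[0,3]
R15: Y=0.0007463 on G[2,1]
R16: Y=0.0004878 on G[0,3]
R17: Y=0.03788 on G[1,2]
Ip: z[3]−=0.0357, z[0]+=0.0357
solve → V1=-0.01852, V2=-0.01494, V3=-0.1398, V4=-0.1131

R_eq = 3.915 Ω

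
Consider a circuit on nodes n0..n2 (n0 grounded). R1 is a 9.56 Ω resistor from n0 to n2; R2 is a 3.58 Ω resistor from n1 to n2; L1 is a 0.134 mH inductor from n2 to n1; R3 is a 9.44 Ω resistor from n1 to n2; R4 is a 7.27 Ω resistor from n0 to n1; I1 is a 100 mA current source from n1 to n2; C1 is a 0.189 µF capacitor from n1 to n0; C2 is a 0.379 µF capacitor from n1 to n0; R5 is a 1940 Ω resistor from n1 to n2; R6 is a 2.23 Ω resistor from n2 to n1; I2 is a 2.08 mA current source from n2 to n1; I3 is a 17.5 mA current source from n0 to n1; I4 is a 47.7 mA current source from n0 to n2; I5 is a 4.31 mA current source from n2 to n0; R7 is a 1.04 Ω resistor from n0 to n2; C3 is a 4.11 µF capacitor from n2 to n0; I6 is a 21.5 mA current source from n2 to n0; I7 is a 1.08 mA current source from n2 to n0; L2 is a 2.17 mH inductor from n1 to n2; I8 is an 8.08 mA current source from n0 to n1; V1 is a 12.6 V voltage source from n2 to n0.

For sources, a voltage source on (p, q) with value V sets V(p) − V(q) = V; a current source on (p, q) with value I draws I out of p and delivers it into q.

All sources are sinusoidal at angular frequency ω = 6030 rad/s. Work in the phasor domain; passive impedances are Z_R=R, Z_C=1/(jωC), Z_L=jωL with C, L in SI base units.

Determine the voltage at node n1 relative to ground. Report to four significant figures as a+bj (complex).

11.96-0.9047j V

Apply KCL at each of the 2 non-ground nodes and solve the resulting linear system.
Node n1: branches {R2, L1, R3, R4, I1, C1, C2, R5, R6, I2, I3, L2, I8} → V_1 = 11.96-0.9047j
Node n2: branches {R1, R2, L1, R3, I1, R5, R6, I2, I4, I5, R7, C3, I6, I7, L2, V1} → V_2 = 12.60+0.000j
Source currents: i(V1)=-15.04-0.2288j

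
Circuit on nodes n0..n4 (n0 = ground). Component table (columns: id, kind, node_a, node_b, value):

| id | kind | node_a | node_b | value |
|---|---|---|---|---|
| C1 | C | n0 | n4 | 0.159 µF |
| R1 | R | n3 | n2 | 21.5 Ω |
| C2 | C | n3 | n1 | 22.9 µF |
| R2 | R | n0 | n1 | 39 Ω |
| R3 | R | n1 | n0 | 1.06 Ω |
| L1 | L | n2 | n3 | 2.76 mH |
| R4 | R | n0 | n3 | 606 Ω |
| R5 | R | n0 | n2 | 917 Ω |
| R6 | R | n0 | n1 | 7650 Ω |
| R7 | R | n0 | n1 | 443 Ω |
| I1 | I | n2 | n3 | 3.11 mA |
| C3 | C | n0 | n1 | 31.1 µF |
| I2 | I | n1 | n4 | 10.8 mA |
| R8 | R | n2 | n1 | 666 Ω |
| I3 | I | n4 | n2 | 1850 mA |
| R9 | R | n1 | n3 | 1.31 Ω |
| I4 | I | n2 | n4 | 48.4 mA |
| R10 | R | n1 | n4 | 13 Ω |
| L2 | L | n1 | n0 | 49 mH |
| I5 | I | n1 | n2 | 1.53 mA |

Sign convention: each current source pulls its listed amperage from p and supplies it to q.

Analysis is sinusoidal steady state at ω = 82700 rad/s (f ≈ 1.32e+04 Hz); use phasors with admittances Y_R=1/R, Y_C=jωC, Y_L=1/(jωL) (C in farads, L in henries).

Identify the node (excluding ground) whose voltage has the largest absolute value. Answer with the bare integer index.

MNA unknowns: 4 node voltages V₁..V_4
C1: Y=0.000+0.01315j on G[0,4]
R1: Y=0.04651+0.000j on G[3,2]
C2: Y=0.000+1.894j on G[3,1]
R2: Y=0.02564+0.000j on G[0,1]
R3: Y=0.9434+0.000j on G[1,0]
L1: Y=0.000-0.004381j on G[2,3]
R4: Y=0.001650+0.000j on G[0,3]
R5: Y=0.001091+0.000j on G[0,2]
R6: Y=0.0001307+0.000j on G[0,1]
R7: Y=0.002257+0.000j on G[0,1]
I1: z[2]−=0.00311, z[3]+=0.00311
C3: Y=0.000+2.572j on G[0,1]
I2: z[1]−=0.0108, z[4]+=0.0108
R8: Y=0.001502+0.000j on G[2,1]
I3: z[4]−=1.85, z[2]+=1.85
R9: Y=0.7634+0.000j on G[1,3]
I4: z[2]−=0.0484, z[4]+=0.0484
R10: Y=0.07692+0.000j on G[1,4]
L2: Y=0.000-0.0002468j on G[1,0]
I5: z[1]−=0.00153, z[2]+=0.00153
solve → V1=0.1015+0.03435j, V2=36.76+2.541j, V3=0.4117-0.7421j, V4=-22.52+3.883j

2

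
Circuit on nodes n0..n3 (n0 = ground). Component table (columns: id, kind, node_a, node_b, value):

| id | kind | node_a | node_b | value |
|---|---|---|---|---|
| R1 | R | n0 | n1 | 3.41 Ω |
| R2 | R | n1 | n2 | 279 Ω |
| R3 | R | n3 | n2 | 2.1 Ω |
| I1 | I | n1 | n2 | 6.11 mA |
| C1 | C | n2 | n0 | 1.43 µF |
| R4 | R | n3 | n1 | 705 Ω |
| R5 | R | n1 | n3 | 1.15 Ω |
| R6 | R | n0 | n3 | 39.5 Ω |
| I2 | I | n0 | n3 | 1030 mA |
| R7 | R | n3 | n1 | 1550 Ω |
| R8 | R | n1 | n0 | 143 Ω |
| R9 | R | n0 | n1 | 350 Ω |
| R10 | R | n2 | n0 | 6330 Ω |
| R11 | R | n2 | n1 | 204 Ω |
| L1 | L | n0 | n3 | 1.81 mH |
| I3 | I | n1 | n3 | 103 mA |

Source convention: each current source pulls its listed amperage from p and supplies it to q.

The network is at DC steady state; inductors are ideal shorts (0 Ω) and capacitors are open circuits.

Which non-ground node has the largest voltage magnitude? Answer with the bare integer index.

1

Apply KCL at each of the 3 non-ground nodes and solve the resulting linear system.
Node n1: branches {R1, R2, I1, R4, R5, R7, R8, R9, R11, I3} → V_1 = -0.09214
Node n2: branches {R2, R3, I1, C1, R10, R11} → V_2 = 0.01099
Node n3: branches {R3, R4, R5, R6, I2, R7, L1, I3} → V_3 = 0.000
Source currents: i(L1)=-1.058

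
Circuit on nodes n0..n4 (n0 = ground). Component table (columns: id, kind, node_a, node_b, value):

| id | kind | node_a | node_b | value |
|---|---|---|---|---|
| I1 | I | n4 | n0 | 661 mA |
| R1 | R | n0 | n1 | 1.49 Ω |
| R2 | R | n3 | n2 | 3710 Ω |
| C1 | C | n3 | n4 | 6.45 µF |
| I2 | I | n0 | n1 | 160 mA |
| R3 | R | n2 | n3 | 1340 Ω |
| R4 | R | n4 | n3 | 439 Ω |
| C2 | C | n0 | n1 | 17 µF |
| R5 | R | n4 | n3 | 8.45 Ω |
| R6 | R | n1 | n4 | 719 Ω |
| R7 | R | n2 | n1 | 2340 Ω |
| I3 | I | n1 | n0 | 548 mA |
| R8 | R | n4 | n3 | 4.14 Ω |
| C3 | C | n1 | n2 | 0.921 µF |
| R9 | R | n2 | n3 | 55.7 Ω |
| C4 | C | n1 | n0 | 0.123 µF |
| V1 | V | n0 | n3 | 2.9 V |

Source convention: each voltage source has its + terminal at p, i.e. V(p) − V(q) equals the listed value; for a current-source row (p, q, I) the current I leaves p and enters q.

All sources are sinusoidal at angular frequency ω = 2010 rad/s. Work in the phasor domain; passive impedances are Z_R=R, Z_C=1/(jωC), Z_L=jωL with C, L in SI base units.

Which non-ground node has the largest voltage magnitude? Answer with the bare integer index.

Apply KCL at each of the 4 non-ground nodes and solve the resulting linear system.
Node n1: branches {R1, I2, C2, R6, R7, I3, C3, C4} → V_1 = -0.5874+0.02414j
Node n2: branches {R2, R3, R7, C3, R9} → V_2 = -2.831+0.2147j
Node n3: branches {R2, C1, R3, R4, R5, R8, R9, V1} → V_3 = -2.900+0.000j
Node n4: branches {I1, C1, R4, R5, R6, R8} → V_4 = -4.707+0.06453j
Source currents: i(V1)=0.6540-0.004016j

4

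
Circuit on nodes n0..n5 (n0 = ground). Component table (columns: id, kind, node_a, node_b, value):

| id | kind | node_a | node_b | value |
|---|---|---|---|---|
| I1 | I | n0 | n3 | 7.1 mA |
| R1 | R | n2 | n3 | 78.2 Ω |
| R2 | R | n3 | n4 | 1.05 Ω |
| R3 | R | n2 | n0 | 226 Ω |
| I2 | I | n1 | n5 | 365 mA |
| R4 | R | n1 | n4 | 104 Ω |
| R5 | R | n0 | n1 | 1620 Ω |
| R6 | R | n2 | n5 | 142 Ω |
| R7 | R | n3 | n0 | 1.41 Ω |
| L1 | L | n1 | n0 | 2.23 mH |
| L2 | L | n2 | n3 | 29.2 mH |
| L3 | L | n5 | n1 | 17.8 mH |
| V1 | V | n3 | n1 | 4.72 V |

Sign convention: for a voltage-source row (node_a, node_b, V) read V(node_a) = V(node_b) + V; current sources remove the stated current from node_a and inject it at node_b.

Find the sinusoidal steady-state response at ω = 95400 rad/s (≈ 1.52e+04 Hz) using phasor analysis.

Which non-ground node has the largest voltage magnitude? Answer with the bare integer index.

Element admittances at ω=95400 rad/s:
  I1: injects 0.0071 A into n3 (from n0)
  Y(R1) = 0.01279+0.000j S between n2,n3
  Y(R2) = 0.9524+0.000j S between n3,n4
  Y(R3) = 0.004425+0.000j S between n2,n0
  I2: injects 0.365 A into n5 (from n1)
  Y(R4) = 0.009615+0.000j S between n1,n4
  Y(R5) = 0.0006173+0.000j S between n0,n1
  Y(R6) = 0.007042+0.000j S between n2,n5
  Y(R7) = 0.7092+0.000j S between n3,n0
  Y(L1) = 0.000-0.004701j S between n1,n0
  Y(L2) = 0.000-0.0003590j S between n2,n3
  Y(L3) = 0.000-0.0005889j S between n5,n1
  V1: constraint V(n3)−V(n1) = 4.72
Assemble and solve the 6×6 MNA system:
  V(n1)=-4.835-0.05083j  V(n2)=20.73+3.018j  V(n3)=-0.1148-0.05083j  V(n4)=-0.1620-0.05083j  V(n5)=71.77+9.424j
  i(V1)=0.3113+0.06781j

5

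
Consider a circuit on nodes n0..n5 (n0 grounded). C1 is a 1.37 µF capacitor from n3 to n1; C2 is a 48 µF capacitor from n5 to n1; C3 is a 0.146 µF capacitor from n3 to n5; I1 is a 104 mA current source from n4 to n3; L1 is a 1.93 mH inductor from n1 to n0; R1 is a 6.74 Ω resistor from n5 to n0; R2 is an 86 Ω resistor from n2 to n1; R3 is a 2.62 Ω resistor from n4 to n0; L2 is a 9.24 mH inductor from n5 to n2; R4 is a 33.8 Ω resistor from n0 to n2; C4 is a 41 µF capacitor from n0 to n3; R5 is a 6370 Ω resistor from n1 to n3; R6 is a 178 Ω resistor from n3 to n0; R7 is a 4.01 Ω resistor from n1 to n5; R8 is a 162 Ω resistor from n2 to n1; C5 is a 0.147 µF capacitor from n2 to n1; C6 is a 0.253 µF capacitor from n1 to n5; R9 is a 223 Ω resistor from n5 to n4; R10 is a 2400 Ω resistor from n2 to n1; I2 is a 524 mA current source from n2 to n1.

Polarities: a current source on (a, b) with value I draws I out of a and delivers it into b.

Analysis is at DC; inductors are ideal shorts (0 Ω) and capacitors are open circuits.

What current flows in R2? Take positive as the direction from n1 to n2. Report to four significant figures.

Apply KCL at each of the 5 non-ground nodes and solve the resulting linear system.
Node n1: branches {C1, C2, L1, R2, R5, R7, R8, C5, C6, R10, I2} → V_1 = 0.000
Node n2: branches {R2, L2, R4, R8, C5, R10, I2} → V_2 = -1.167
Node n3: branches {C1, C3, I1, C4, R5, R6} → V_3 = 18.01
Node n4: branches {I1, R3, R9} → V_4 = -0.2829
Node n5: branches {C2, C3, R1, L2, R7, C6, R9} → V_5 = -1.167
Source currents: i(L1)=0.2145, i(L2)=0.4682

0.01357 A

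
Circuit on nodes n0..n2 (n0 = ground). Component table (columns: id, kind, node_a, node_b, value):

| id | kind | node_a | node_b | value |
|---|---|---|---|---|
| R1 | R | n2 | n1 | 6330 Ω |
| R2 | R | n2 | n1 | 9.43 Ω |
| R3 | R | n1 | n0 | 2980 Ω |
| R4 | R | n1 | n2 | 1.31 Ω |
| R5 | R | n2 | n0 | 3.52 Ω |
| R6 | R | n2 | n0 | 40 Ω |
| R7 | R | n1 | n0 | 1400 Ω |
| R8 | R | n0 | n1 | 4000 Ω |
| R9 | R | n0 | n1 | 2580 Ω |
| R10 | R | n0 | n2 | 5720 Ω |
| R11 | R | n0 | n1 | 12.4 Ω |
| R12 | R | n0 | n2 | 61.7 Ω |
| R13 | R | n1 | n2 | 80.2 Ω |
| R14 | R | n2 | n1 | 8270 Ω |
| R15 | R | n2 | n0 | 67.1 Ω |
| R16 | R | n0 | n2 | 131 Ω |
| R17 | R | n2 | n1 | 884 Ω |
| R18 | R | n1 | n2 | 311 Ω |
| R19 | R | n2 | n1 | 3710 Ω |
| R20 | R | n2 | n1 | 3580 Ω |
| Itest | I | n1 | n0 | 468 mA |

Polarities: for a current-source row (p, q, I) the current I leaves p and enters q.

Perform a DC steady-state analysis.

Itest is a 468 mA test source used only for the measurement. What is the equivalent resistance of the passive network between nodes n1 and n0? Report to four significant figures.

Apply KCL at each of the 2 non-ground nodes and solve the resulting linear system.
Node n1: branches {R1, R2, R3, R4, R7, R8, R9, R11, R13, R14, R17, R18, R19, R20, Itest} → V_1 = -1.408
Node n2: branches {R1, R2, R4, R5, R6, R10, R12, R13, R14, R15, R16, R17, R18, R19, R20} → V_2 = -1.012

R_eq = 3.009 Ω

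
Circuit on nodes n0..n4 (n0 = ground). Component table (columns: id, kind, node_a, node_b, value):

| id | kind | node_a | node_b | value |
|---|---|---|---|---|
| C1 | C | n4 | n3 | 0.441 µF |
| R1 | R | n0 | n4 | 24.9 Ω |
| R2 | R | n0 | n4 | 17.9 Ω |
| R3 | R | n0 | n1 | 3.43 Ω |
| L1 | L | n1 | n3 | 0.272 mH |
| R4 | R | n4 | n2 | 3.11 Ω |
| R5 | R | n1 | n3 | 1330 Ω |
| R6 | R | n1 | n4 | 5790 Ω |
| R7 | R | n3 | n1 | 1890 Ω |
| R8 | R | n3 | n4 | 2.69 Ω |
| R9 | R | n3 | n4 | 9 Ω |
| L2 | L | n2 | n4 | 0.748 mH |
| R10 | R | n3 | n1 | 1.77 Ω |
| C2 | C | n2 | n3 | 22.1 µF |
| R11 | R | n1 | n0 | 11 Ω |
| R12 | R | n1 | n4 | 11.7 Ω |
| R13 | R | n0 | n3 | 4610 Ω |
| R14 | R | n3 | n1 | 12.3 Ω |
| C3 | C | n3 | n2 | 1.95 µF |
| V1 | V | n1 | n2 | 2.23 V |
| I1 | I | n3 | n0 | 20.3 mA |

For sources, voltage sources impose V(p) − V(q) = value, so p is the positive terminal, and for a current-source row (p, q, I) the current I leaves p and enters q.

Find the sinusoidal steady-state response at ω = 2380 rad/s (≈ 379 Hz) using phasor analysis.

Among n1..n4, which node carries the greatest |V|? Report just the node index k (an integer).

MNA unknowns: 4 node voltages V₁..V_4 plus 1 source current (V1)
C1: Y=0.000+0.001050j on G[4,3]
R1: Y=0.04016+0.000j on G[0,4]
R2: Y=0.05587+0.000j on G[0,4]
R3: Y=0.2915+0.000j on G[0,1]
L1: Y=0.000-1.545j on G[1,3]
R4: Y=0.3215+0.000j on G[4,2]
R5: Y=0.0007519+0.000j on G[1,3]
R6: Y=0.0001727+0.000j on G[1,4]
R7: Y=0.0005291+0.000j on G[3,1]
R8: Y=0.3717+0.000j on G[3,4]
R9: Y=0.1111+0.000j on G[3,4]
L2: Y=0.000-0.5617j on G[2,4]
R10: Y=0.5650+0.000j on G[3,1]
C2: Y=0.000+0.05260j on G[2,3]
R11: Y=0.09091+0.000j on G[1,0]
R12: Y=0.08547+0.000j on G[1,4]
R13: Y=0.0002169+0.000j on G[0,3]
R14: Y=0.08130+0.000j on G[3,1]
C3: Y=0.000+0.004641j on G[3,2]
V1: row V1−V2=2.23, i_V1 at 1,2
I1: z[3]−=0.0203, z[0]+=0.0203
solve → V1=0.1901-0.1042j, V2=-2.040-0.1042j, V3=-0.05005-0.3119j, V4=-0.9685+0.4156j
aux → i_V1=-0.6483+0.3208j

2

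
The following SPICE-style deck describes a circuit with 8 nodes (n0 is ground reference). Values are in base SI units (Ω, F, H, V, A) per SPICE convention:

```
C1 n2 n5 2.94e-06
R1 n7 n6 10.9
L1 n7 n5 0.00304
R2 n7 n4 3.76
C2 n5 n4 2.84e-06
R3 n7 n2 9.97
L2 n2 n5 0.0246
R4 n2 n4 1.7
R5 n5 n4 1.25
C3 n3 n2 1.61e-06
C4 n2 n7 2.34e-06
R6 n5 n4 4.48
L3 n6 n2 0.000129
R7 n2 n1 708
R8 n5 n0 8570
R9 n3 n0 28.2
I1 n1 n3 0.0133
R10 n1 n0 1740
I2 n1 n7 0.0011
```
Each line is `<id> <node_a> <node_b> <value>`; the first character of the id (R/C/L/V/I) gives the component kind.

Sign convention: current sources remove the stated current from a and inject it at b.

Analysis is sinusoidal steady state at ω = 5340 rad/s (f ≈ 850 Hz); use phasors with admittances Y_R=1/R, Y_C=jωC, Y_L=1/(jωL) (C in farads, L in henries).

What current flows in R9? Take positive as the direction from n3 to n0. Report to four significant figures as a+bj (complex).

0.004137-0.0005515j A

Apply KCL at each of the 7 non-ground nodes and solve the resulting linear system.
Node n1: branches {R7, I1, R10, I2} → V_1 = -7.209+0.7465j
Node n2: branches {C1, R3, L2, R4, C3, C4, L3, R7} → V_2 = 0.05252+1.050j
Node n3: branches {C3, R9, I1} → V_3 = 0.1167-0.01555j
Node n4: branches {R2, C2, R4, R5, R6} → V_4 = 0.05344+1.050j
Node n5: branches {C1, L1, C2, L2, R5, R6, R8} → V_5 = 0.05346+1.050j
Node n6: branches {R1, L3} → V_6 = 0.05252+1.050j
Node n7: branches {R1, L1, R2, R3, C4, I2} → V_7 = 0.05538+1.050j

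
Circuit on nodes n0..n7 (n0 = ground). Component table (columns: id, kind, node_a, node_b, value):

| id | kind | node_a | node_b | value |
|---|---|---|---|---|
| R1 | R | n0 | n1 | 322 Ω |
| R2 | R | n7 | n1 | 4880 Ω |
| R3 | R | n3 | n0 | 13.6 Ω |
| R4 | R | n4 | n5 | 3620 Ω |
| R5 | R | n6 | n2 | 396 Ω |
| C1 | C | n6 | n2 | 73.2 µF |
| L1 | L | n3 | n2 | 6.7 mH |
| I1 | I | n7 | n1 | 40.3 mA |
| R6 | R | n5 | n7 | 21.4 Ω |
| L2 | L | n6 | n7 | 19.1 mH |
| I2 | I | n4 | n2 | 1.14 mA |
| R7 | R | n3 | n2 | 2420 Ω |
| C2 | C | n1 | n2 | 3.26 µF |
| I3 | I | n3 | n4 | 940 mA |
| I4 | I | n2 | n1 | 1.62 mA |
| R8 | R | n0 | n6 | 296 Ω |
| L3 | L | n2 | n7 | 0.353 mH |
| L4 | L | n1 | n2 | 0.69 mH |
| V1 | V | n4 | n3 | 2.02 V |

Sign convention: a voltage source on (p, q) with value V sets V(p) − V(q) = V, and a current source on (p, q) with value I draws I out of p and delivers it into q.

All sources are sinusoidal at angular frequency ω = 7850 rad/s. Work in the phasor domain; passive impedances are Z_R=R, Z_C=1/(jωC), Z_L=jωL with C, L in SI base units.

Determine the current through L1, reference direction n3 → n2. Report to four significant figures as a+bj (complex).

Apply KCL at each of the 7 non-ground nodes and solve the resulting linear system.
Node n1: branches {R1, R2, I1, C2, I4, L4} → V_1 = 0.06279+0.3134j
Node n2: branches {R5, C1, L1, I2, R7, C2, I4, L3, L4} → V_2 = 0.05619+0.05107j
Node n3: branches {R3, L1, R7, I3, V1} → V_3 = -0.005219-0.01566j
Node n4: branches {R4, I2, I3, V1} → V_4 = 2.015-0.01566j
Node n5: branches {R4, R6} → V_5 = 0.06746-0.05683j
Node n6: branches {R5, C1, L2, R8} → V_6 = 0.05587+0.05268j
Node n7: branches {R2, I1, R6, L2, L3} → V_7 = 0.05595-0.05708j
Source currents: i(V1)=0.9383-1.137e-05j

-0.001269+0.001168j A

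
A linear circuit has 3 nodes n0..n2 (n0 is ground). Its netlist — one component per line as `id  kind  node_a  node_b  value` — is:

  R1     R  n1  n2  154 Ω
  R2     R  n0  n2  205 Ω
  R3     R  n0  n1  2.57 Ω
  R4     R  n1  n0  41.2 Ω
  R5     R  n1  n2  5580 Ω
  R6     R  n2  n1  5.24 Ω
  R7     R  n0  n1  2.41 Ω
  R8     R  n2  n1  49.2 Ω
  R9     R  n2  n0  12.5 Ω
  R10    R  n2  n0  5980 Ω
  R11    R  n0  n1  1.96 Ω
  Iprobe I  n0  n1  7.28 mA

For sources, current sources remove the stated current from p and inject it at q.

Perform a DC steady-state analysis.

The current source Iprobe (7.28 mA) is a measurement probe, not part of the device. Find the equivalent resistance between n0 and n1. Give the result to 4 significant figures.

Apply KCL at each of the 2 non-ground nodes and solve the resulting linear system.
Node n1: branches {R1, R3, R4, R5, R6, R7, R8, R11, Iprobe} → V_1 = 0.005201
Node n2: branches {R1, R2, R5, R6, R8, R9, R10} → V_2 = 0.003741

R_eq = 0.7144 Ω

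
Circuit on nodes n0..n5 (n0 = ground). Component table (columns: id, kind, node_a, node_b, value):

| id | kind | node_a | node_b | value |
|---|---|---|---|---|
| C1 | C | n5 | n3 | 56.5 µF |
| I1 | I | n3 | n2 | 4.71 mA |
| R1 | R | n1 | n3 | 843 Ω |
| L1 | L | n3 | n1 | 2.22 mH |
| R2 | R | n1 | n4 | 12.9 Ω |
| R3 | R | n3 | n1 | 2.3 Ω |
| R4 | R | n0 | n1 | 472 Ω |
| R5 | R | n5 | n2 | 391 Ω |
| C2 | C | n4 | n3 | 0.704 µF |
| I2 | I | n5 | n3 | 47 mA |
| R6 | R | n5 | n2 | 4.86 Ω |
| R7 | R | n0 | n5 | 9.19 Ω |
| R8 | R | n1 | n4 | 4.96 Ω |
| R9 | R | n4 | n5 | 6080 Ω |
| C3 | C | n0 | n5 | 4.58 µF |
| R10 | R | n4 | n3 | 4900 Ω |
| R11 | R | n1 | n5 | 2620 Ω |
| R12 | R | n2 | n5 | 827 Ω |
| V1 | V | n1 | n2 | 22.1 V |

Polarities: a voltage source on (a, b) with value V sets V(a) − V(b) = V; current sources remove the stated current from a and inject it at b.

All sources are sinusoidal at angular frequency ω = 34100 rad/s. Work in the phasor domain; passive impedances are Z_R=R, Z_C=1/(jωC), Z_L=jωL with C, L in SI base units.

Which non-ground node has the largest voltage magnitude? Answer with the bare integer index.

2

Apply KCL at each of the 5 non-ground nodes and solve the resulting linear system.
Node n1: branches {R1, L1, R2, R3, R4, R8, R11, V1} → V_1 = 7.188-1.142j
Node n2: branches {I1, R5, R6, R12, V1} → V_2 = -14.91-1.142j
Node n3: branches {C1, I1, R1, L1, R3, C2, I2, R10} → V_3 = 0.09849-1.559j
Node n4: branches {R2, C2, R8, R9, R10} → V_4 = 7.163-1.749j
Node n5: branches {C1, R5, I2, R6, R7, R9, C3, R11, R12} → V_5 = -0.03531+0.07292j
Source currents: i(V1)=-3.122-0.2546j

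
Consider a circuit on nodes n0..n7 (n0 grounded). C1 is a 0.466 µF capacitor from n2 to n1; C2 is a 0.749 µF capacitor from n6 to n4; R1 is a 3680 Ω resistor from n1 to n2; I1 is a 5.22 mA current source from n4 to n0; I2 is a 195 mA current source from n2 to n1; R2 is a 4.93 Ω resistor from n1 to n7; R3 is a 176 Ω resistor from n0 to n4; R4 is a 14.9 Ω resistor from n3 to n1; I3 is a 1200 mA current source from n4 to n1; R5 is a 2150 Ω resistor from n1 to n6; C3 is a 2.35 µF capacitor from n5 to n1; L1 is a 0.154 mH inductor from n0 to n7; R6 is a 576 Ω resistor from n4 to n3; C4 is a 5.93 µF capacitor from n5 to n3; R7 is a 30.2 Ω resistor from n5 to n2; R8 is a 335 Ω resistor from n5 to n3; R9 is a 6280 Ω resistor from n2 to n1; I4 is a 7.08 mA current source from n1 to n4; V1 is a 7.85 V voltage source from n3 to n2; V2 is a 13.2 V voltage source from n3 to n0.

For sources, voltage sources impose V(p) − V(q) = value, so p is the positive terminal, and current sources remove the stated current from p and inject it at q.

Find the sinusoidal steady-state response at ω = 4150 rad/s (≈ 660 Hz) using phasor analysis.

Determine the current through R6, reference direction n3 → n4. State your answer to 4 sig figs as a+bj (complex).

0.2813-0.002430j A

Element admittances at ω=4150 rad/s:
  Y(C1) = 0.000+0.001934j S between n2,n1
  Y(C2) = 0.000+0.003108j S between n6,n4
  Y(R1) = 0.0002717+0.000j S between n1,n2
  I1: injects 0.00522 A into n0 (from n4)
  I2: injects 0.195 A into n1 (from n2)
  Y(R2) = 0.2028+0.000j S between n1,n7
  Y(R3) = 0.005682+0.000j S between n0,n4
  Y(R4) = 0.06711+0.000j S between n3,n1
  I3: injects 1.2 A into n1 (from n4)
  Y(R5) = 0.0004651+0.000j S between n1,n6
  Y(C3) = 0.000+0.009752j S between n5,n1
  Y(L1) = 0.000-1.565j S between n0,n7
  Y(R6) = 0.001736+0.000j S between n4,n3
  Y(C4) = 0.000+0.02461j S between n5,n3
  Y(R7) = 0.03311+0.000j S between n5,n2
  Y(R8) = 0.002985+0.000j S between n5,n3
  Y(R9) = 0.0001592+0.000j S between n2,n1
  I4: injects 0.00708 A into n4 (from n1)
  V1: constraint V(n3)−V(n2) = 7.85
  V2: constraint V(n3)−V(n0) = 13.2
Assemble and solve the 9×9 MNA system:
  V(n1)=8.108+0.7454j  V(n2)=5.350+0.000j  V(n3)=13.20+0.000j  V(n4)=-148.8+1.400j  V(n5)=8.630+2.975j  V(n6)=-145.5-21.58j  V(n7)=0.03897+1.046j
  i(V1)=0.08666-0.1042j  i(V2)=-0.7965+0.05303j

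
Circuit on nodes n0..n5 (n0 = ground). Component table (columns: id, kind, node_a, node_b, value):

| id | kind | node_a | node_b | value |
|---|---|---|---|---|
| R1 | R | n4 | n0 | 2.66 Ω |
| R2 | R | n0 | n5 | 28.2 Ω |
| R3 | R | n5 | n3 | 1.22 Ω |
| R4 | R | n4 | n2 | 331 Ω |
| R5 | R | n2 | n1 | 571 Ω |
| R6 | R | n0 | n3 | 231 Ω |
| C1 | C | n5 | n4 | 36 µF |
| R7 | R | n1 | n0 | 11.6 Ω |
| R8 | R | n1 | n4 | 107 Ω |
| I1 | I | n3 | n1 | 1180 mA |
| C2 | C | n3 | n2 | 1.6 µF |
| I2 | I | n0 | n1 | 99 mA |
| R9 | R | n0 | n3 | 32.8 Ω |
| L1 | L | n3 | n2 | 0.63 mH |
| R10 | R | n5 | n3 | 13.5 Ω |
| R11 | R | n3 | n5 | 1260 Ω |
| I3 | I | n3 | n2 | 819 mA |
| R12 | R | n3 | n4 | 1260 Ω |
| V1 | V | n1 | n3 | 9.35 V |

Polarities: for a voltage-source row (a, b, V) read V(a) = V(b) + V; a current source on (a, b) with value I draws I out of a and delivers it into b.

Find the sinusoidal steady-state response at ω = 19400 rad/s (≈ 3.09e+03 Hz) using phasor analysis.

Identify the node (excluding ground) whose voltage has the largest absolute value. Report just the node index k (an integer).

MNA unknowns: 5 node voltages V₁..V_5 plus 1 source current (V1)
R1: Y=0.3759+0.000j on G[4,0]
R2: Y=0.03546+0.000j on G[0,5]
R3: Y=0.8197+0.000j on G[5,3]
R4: Y=0.003021+0.000j on G[4,2]
R5: Y=0.001751+0.000j on G[2,1]
R6: Y=0.004329+0.000j on G[0,3]
C1: Y=0.000+0.6984j on G[5,4]
R7: Y=0.08621+0.000j on G[1,0]
R8: Y=0.009346+0.000j on G[1,4]
I1: z[3]−=1.18, z[1]+=1.18
C2: Y=0.000+0.03104j on G[3,2]
I2: z[0]−=0.099, z[1]+=0.099
R9: Y=0.03049+0.000j on G[0,3]
L1: Y=0.000-0.08182j on G[3,2]
R10: Y=0.07407+0.000j on G[5,3]
R11: Y=0.0007937+0.000j on G[3,5]
I3: z[3]−=0.819, z[2]+=0.819
R12: Y=0.0007937+0.000j on G[3,4]
V1: row V1−V3=9.35, i_V1 at 1,3
solve → V1=7.414+0.4198j, V2=-0.3628+16.77j, V3=-1.936+0.4198j, V4=-1.133-0.1862j, V5=-1.316+0.5408j
aux → i_V1=0.5463-0.01322j

2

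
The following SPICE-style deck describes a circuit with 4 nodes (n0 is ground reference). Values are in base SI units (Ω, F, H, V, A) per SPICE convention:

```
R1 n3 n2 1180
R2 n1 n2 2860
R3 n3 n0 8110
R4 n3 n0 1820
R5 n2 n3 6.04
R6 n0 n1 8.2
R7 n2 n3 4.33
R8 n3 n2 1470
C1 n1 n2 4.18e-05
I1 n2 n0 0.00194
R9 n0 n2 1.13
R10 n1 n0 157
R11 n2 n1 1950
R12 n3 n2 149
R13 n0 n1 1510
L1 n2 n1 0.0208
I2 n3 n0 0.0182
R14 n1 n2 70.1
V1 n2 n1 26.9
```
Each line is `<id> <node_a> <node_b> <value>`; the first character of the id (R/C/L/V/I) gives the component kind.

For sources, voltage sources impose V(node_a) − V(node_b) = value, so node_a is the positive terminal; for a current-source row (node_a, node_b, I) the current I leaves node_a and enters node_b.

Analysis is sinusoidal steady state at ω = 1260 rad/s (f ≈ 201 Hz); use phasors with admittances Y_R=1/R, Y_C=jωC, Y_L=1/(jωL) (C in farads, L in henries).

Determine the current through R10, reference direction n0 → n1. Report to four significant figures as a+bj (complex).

Apply KCL at each of the 3 non-ground nodes and solve the resulting linear system.
Node n1: branches {R2, R6, C1, R10, R11, R13, L1, R14, V1} → V_1 = -23.50+0.000j
Node n2: branches {R1, R2, R5, R7, R8, C1, I1, R9, R11, R12, L1, R14, V1} → V_2 = 3.400+0.000j
Node n3: branches {R1, R3, R4, R5, R7, R8, R12, I2} → V_3 = 3.349+0.000j
Source currents: i(V1)=-3.438-0.3904j

0.1497+0.000j A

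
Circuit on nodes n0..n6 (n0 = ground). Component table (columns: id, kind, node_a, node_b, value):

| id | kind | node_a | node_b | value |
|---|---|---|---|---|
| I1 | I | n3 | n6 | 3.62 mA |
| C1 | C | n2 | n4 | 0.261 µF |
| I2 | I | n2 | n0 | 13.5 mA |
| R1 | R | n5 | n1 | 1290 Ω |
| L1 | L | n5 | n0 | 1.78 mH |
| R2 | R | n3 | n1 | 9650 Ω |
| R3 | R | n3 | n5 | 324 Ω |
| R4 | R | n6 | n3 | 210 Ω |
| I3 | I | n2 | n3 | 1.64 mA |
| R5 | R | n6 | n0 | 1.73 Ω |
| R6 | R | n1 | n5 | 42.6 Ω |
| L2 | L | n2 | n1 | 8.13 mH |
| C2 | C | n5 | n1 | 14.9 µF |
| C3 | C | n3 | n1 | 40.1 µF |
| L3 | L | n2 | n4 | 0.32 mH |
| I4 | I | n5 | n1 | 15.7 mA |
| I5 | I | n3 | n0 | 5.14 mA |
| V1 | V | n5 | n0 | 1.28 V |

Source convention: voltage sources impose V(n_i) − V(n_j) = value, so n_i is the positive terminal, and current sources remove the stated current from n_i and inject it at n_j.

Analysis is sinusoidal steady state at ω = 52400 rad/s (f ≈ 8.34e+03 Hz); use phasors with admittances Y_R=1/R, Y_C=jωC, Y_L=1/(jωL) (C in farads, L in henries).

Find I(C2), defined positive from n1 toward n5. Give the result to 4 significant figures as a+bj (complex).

MNA unknowns: 6 node voltages V₁..V_6 plus 1 source current (V1)
I1: z[3]−=0.00362, z[6]+=0.00362
C1: Y=0.000+0.01368j on G[2,4]
I2: z[2]−=0.0135, z[0]+=0.0135
R1: Y=0.0007752+0.000j on G[5,1]
L1: Y=0.000-0.01072j on G[5,0]
R2: Y=0.0001036+0.000j on G[3,1]
R3: Y=0.003086+0.000j on G[3,5]
R4: Y=0.004762+0.000j on G[6,3]
I3: z[2]−=0.00164, z[3]+=0.00164
R5: Y=0.5780+0.000j on G[6,0]
R6: Y=0.02347+0.000j on G[1,5]
L2: Y=0.000-0.002347j on G[2,1]
C2: Y=0.000+0.7808j on G[5,1]
C3: Y=0.000+2.101j on G[3,1]
L3: Y=0.000-0.05964j on G[2,4]
I4: z[5]−=0.0157, z[1]+=0.0157
I5: z[3]−=0.00514, z[0]+=0.00514
V1: row V5−V0=1.28, i_V1 at 5,0
solve → V1=1.279+0.01608j, V2=1.279-6.434j, V3=1.279+0.02233j, V4=1.279-6.434j, V5=1.280+0.000j, V6=0.01666+0.0001824j
aux → i_V1=-0.02827+0.01362j

-0.01255-0.0005642j A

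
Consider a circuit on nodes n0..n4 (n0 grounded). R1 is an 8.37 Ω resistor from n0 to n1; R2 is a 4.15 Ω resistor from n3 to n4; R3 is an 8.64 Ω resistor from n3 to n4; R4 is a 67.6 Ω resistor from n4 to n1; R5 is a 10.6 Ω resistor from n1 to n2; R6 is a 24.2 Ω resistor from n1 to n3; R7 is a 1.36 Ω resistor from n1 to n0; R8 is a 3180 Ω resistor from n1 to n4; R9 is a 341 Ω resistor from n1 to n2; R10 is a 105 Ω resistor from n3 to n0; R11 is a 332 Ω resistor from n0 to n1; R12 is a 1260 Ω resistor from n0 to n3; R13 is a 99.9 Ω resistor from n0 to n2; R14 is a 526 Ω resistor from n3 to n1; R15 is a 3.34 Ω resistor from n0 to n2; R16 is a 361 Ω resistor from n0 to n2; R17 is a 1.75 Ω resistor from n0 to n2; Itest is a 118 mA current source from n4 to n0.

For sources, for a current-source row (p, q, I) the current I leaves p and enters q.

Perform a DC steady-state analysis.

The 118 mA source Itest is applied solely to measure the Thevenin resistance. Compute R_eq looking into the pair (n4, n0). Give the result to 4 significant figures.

Apply KCL at each of the 4 non-ground nodes and solve the resulting linear system.
Node n1: branches {R1, R4, R5, R6, R7, R8, R9, R11, R14} → V_1 = -0.1057
Node n2: branches {R5, R9, R13, R15, R16, R17} → V_2 = -0.01048
Node n3: branches {R2, R3, R6, R10, R12, R14} → V_3 = -1.754
Node n4: branches {R2, R3, R4, R8, Itest} → V_4 = -2.004

R_eq = 16.98 Ω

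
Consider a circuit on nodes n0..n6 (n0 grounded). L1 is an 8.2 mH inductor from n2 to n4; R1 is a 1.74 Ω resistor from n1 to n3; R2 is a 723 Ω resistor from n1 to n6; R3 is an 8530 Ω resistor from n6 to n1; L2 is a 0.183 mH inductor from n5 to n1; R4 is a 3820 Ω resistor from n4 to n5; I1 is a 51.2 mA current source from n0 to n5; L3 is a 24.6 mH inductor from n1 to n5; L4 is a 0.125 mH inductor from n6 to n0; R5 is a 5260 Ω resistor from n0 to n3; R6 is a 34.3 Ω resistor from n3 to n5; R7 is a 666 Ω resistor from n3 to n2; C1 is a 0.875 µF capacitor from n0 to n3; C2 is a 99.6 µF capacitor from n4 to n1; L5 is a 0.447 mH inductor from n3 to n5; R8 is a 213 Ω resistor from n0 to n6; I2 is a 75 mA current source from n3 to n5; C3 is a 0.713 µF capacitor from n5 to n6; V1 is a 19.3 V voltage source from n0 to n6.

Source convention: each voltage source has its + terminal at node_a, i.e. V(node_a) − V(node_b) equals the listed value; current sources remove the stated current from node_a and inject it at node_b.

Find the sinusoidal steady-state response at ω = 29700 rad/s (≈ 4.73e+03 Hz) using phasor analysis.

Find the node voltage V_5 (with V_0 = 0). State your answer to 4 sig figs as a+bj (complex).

Element admittances at ω=29700 rad/s:
  Y(L1) = 0.000-0.004106j S between n2,n4
  Y(R1) = 0.5747+0.000j S between n1,n3
  Y(R2) = 0.001383+0.000j S between n1,n6
  Y(R3) = 0.0001172+0.000j S between n6,n1
  Y(L2) = 0.000-0.1840j S between n5,n1
  Y(R4) = 0.0002618+0.000j S between n4,n5
  I1: injects 0.0512 A into n5 (from n0)
  Y(L3) = 0.000-0.001369j S between n1,n5
  Y(L4) = 0.000-0.2694j S between n6,n0
  Y(R5) = 0.0001901+0.000j S between n0,n3
  Y(R6) = 0.02915+0.000j S between n3,n5
  Y(R7) = 0.001502+0.000j S between n3,n2
  Y(C1) = 0.000+0.02599j S between n0,n3
  Y(C2) = 0.000+2.958j S between n4,n1
  Y(L5) = 0.000-0.07532j S between n3,n5
  Y(R8) = 0.004695+0.000j S between n0,n6
  I2: injects 0.075 A into n5 (from n3)
  Y(C3) = 0.000+0.02118j S between n5,n6
  V1: constraint V(n0)−V(n6) = 19.3
Assemble and solve the 7×7 MNA system:
  V(n1)=-8.973-1.128j  V(n2)=-9.076-1.127j  V(n3)=-9.073-0.8429j  V(n4)=-8.973-1.128j  V(n5)=-8.078-0.7332j  V(n6)=-19.30+0.000j
  i(V1)=-0.1216+4.963j

-8.078-0.7332j V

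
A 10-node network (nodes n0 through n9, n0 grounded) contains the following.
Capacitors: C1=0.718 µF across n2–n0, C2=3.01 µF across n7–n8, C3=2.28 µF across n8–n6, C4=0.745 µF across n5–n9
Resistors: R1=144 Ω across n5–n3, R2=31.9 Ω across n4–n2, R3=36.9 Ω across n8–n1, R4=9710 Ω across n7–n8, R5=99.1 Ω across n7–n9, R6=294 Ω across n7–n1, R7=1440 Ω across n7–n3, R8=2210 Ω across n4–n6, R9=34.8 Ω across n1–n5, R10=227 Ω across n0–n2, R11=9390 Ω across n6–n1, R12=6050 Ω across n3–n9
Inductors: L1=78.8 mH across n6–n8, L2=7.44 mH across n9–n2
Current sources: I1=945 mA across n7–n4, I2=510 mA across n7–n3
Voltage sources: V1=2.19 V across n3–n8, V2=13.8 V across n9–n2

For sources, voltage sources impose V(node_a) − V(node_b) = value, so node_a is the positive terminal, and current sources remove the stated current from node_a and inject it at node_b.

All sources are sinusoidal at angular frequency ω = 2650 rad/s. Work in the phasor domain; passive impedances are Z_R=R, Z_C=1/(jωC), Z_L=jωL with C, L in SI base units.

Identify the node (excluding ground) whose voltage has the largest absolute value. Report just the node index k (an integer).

7

MNA unknowns: 9 node voltages V₁..V_9 plus 2 source currents (V1, V2)
C1: Y=0.000+0.001903j on G[2,0]
R1: Y=0.006944+0.000j on G[5,3]
R2: Y=0.03135+0.000j on G[4,2]
R3: Y=0.02710+0.000j on G[8,1]
R4: Y=0.0001030+0.000j on G[7,8]
C2: Y=0.000+0.007976j on G[7,8]
R5: Y=0.01009+0.000j on G[7,9]
R6: Y=0.003401+0.000j on G[7,1]
L1: Y=0.000-0.004789j on G[6,8]
L2: Y=0.000-0.05072j on G[9,2]
I1: z[7]−=0.945, z[4]+=0.945
R7: Y=0.0006944+0.000j on G[7,3]
C3: Y=0.000+0.006042j on G[8,6]
R8: Y=0.0004525+0.000j on G[4,6]
R9: Y=0.02874+0.000j on G[1,5]
R10: Y=0.004405+0.000j on G[0,2]
I2: z[7]−=0.51, z[3]+=0.51
C4: Y=0.000+0.001974j on G[5,9]
R11: Y=0.0001065+0.000j on G[6,1]
R12: Y=0.0001653+0.000j on G[3,9]
V1: row V3−V8=2.19, i_V1 at 3,8
V2: row V9−V2=13.8, i_V2 at 9,2
solve → V1=-46.38-23.09j, V2=0.000+0.000j, V3=-40.04-29.83j, V4=29.38-0.6683j, V5=-46.31-21.07j, V6=-23.48-46.97j, V7=-80.72+14.33j, V8=-42.23-29.83j, V9=13.80+0.000j
aux → i_V1=0.4471+0.09638j, i_V2=-0.9211+0.7209j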